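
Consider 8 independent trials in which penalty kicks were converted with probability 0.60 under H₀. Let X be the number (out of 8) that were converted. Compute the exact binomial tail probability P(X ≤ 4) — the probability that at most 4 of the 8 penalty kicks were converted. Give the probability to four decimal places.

X ~ Binomial(n=8, p=0.60).
P(X ≤ 4) = Σ_{j=0}^{4} C(8,j)·0.60^j·0.40^{8−j}.
= 0.000655 + 0.007864 + 0.041288 + 0.123863 + 0.232243 = 0.4059.

P = 0.4059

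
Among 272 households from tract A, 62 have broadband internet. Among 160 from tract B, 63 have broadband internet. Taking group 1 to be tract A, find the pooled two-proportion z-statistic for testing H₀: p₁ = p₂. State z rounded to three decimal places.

z = -3.670

Sample proportions: p̂₁ = 62/272 = 0.22794 and p̂₂ = 63/160 = 0.39375.
Pooling: p̂ = 125/432 = 0.28935.
SE = √[p̂(1−p̂)(1/n₁+1/n₂)] = √[0.28935·0.71065·(1/272+1/160)] ≈ 0.045179.
z = -0.16581/0.045179 = -3.670.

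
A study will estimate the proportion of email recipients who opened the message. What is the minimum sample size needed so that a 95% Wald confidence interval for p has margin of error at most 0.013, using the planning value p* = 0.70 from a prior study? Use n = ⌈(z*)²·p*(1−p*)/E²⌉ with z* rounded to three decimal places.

The 95% critical value is z* = 1.960.
p*(1−p*) = 0.2100.
Required n before rounding: 3.841600 × 0.2100 / 0.013² = 4773.586.
⌈4773.586⌉ = 4774.

n = 4774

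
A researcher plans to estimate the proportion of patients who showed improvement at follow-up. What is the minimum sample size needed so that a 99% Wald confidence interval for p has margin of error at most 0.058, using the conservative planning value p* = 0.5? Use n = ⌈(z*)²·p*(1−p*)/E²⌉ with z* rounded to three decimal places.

For 99% confidence, z* = 2.576.
p*(1−p*) = 0.50·0.50 = 0.2500.
Required n before rounding: 6.635776 × 0.2500 / 0.058² = 493.146.
Rounding up, n = 494.

n = 494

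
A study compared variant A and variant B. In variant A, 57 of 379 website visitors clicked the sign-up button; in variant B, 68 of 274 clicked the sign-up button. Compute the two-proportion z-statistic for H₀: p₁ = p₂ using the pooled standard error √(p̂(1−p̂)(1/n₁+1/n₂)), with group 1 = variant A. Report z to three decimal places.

z = -3.134

p̂₁ = 57/379 = 0.15040, p̂₂ = 68/274 = 0.24818.
Pooled p̂ = (57+68)/(379+274) = 125/653 = 0.19142.
SE = √[p̂(1−p̂)(1/n₁+1/n₂)] = √[0.19142·0.80858·(1/379+1/274)] ≈ 0.031198.
z = (p̂₁ − p̂₂)/SE = (0.15040 − 0.24818)/0.031198 = -0.09778/0.031198 = -3.134.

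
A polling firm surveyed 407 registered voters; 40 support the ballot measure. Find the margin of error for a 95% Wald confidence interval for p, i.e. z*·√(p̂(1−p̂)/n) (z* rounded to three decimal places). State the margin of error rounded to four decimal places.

p̂ = 40/407 = 0.09828.
SE = √(p̂(1−p̂)/n) = √(0.088621/407) = 0.014756.
z* = 1.960 at the 95% level.
So ME = 0.0289.

ME = 0.0289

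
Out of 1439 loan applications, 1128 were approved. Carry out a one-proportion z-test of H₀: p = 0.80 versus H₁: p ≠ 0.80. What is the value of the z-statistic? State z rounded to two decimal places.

z = -1.53

p̂ = 1128/1439 = 0.78388.
Under H₀, SE = √(p₀(1−p₀)/n) = √(0.80·0.20/1439) = √0.000111188 = 0.010545.
z = (p̂ − p₀)/SE = (0.78388 − 0.80)/0.010545 = -1.53.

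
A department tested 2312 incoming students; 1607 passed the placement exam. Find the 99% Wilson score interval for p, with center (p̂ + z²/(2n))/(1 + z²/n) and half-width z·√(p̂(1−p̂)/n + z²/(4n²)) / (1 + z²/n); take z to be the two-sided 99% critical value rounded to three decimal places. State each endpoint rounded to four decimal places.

p̂ = 1607/2312 = 0.69507; z = 2.576, so z² = 6.635776.
1 + z²/n = 1.002870.
Center = (0.69507 + 0.001435)/1.002870 = 0.69451.
Radicand: p̂(1−p̂)/n + z²/(4n²) = 0.000091673 + 0.000000310 = 0.000091983.
Half-width = z·√(radicand)/denom = 2.576·0.009591/1.002870 = 0.02464.
CI: 0.69451 ± 0.02464 = (0.6699, 0.7191).

(0.6699, 0.7191)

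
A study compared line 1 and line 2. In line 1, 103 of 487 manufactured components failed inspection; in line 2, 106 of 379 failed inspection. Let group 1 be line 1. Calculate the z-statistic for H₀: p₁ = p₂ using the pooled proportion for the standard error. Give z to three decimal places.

z = -2.326

p̂₁ = 103/487 = 0.21150, p̂₂ = 106/379 = 0.27968.
Pooling: p̂ = 209/866 = 0.24134.
Pooled SE = √[0.1830947·0.00469191] ≈ 0.029310.
z = -0.06818/0.029310 = -2.326.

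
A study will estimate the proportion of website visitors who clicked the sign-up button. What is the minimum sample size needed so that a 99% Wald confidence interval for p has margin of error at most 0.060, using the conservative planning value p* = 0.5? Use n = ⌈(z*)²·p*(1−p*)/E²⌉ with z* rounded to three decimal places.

n = 461

The 99% critical value is z* = 2.576.
p*(1−p*) = 0.2500.
Required n before rounding: 6.635776 × 0.2500 / 0.060² = 460.818.
Rounding up, n = 461.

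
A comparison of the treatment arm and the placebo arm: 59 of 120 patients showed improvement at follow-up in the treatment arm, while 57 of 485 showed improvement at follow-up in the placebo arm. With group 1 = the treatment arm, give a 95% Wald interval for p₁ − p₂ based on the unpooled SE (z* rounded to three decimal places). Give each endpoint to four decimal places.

(0.2802, 0.4681)

p̂₁ = 59/120 = 0.49167, p̂₂ = 57/485 = 0.11753; p̂₁ − p̂₂ = 0.37414.
Unpooled SE = √(p̂₁(1−p̂₁)/n₁ + p̂₂(1−p̂₂)/n₂) = √(0.002082755 + 0.000213842) = 0.047923.
For 95% confidence, z* = 1.960. Margin of error = 0.09393.
So the interval runs from 0.2802 to 0.4681.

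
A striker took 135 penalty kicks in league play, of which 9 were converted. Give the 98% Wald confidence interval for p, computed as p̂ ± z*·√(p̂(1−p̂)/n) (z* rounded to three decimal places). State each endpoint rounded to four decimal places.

With x = 9 successes in n = 135, p̂ = 0.06667.
SE = √(p̂(1−p̂)/n) = √(0.062222/135) = 0.021469.
The 98% critical value is z* = 2.326.
Margin = 2.326·0.021469 = 0.04994.
CI: 0.06667 ± 0.04994 = (0.0167, 0.1166).

(0.0167, 0.1166)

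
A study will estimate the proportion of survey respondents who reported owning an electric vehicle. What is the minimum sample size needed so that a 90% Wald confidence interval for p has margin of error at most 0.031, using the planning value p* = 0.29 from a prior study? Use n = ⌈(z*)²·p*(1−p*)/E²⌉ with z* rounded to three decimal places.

n = 580

For 90% confidence, z* = 1.645.
p*(1−p*) = 0.29·0.71 = 0.2059.
Required n before rounding: 2.706025 × 0.2059 / 0.031² = 579.782.
Rounding up, n = 580.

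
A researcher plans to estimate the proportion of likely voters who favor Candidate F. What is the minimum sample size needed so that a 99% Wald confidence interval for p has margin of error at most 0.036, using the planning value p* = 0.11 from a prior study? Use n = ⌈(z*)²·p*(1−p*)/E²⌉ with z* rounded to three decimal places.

n = 502

The 99% critical value is z* = 2.576.
p*(1−p*) = 0.0979.
(z*)²·p*(1−p*)/E² = 6.635776·0.0979/0.001296 = 501.267.
Rounding up, n = 502.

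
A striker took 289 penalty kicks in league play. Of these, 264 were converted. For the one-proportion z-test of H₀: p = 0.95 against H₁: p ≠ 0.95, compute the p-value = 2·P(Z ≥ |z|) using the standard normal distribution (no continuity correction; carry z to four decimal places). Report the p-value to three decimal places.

Sample proportion p̂ = 264/289 = 0.91349.
SE₀ = √(0.95·0.05/289) = 0.012820.
Test statistic (full precision, shown to 4 dp): z = (264/289 − 0.95)/SE₀ ≈ -2.8475.
From the standard normal, 2·P(Z ≥ |z|) = 0.004.

p-value = 0.004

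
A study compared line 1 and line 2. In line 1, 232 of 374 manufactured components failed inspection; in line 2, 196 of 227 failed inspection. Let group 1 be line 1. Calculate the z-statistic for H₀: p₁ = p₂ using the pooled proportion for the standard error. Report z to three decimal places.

Sample proportions: p̂₁ = 232/374 = 0.62032 and p̂₂ = 196/227 = 0.86344.
Pooled p̂ = (232+196)/(374+227) = 428/601 = 0.71215.
SE = √[p̂(1−p̂)(1/n₁+1/n₂)] = √[0.71215·0.28785·(1/374+1/227)] ≈ 0.038094.
z = (p̂₁ − p̂₂)/SE = (0.62032 − 0.86344)/0.038094 = -0.24312/0.038094 = -6.382.

z = -6.382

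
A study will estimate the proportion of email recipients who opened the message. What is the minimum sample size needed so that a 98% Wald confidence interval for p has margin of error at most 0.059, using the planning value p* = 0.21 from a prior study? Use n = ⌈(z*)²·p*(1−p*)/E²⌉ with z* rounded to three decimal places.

n = 258

For 98% confidence, z* = 2.326.
p*(1−p*) = 0.21·0.79 = 0.1659.
Required n before rounding: 5.410276 × 0.1659 / 0.059² = 257.847.
Rounding up, n = 258.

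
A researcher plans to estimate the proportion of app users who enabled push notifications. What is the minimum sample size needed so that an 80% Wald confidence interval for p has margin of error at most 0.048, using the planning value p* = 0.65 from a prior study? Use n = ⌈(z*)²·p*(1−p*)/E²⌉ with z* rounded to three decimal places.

The 80% critical value is z* = 1.282.
p*(1−p*) = 0.2275.
Required n before rounding: 1.643524 × 0.2275 / 0.048² = 162.284.
⌈162.284⌉ = 163.

n = 163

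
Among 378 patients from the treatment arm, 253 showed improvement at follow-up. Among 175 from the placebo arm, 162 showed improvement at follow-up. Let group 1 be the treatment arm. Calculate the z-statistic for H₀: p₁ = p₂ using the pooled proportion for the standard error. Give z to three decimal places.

z = -6.480

p̂₁ = 253/378 = 0.66931, p̂₂ = 162/175 = 0.92571.
Pooling: p̂ = 415/553 = 0.75045.
Pooled SE = √[0.1872738·0.00835979] ≈ 0.039567.
z = -0.25640/0.039567 = -6.480.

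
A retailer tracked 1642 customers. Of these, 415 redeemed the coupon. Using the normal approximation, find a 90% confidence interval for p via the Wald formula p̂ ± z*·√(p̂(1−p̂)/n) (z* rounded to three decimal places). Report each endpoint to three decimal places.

(0.235, 0.270)

With x = 415 successes in n = 1642, p̂ = 0.25274.
SE(p̂) = √(0.25274·0.74726/1642) = 0.010725.
The 90% critical value is z* = 1.645.
Margin of error: 1.645 × 0.010725 = 0.01764.
CI: 0.25274 ± 0.01764 = (0.235, 0.270).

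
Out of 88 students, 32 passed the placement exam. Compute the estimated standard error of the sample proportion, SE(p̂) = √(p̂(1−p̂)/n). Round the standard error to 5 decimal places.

SE = 0.05128

With x = 32 successes in n = 88, p̂ = 0.36364.
p̂(1−p̂) = 0.231406.
Dividing by n and taking the root: √0.002629614 = 0.05128.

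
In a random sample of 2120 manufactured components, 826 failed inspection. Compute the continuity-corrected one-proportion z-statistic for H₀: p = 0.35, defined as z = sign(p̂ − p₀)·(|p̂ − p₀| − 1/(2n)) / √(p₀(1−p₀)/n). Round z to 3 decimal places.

z = 3.802

With x = 826 successes in n = 2120, p̂ = 0.38962. p̂ − p₀ = 0.039623.
Continuity correction 1/(2n) = 1/4240 = 0.000236.
Corrected numerator: |0.039623| − 0.000236 = 0.039387.
Under H₀, SE = √(p₀(1−p₀)/n) = √(0.35·0.65/2120) = √0.000107311 = 0.010359.
z = +0.039387/0.010359 = 3.802.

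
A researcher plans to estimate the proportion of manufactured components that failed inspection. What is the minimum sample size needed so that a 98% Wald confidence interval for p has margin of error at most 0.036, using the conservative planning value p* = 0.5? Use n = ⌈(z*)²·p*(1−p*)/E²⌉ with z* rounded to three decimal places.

z* = 2.326 at the 98% level.
p*(1−p*) = 0.50·0.50 = 0.2500.
(z*)²·p*(1−p*)/E² = 5.410276·0.2500/0.001296 = 1043.649.
⌈1043.649⌉ = 1044.

n = 1044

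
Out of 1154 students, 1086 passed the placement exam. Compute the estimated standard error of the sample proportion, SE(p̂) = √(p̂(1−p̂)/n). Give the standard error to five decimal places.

SE = 0.00693

The sample proportion is 1086/1154 = 0.94107.
p̂(1−p̂) = 0.055457.
SE = √(0.055457/1154) = 0.00693.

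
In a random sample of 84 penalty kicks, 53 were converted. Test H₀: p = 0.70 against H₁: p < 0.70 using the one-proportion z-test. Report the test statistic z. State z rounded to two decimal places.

Sample proportion p̂ = 53/84 = 0.63095.
SE₀ = √(0.70·0.30/84) = 0.050000.
z = (p̂ − p₀)/SE = (0.63095 − 0.70)/0.050000 = -1.38.

z = -1.38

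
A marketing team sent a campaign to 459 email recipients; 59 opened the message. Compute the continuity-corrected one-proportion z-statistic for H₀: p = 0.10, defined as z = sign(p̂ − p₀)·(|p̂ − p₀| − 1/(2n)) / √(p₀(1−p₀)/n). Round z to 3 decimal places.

With x = 59 successes in n = 459, p̂ = 0.12854. p̂ − p₀ = 0.028540.
Continuity correction 1/(2n) = 1/918 = 0.001089.
Corrected numerator: |0.028540| − 0.001089 = 0.027451.
Under H₀, SE = √(p₀(1−p₀)/n) = √(0.10·0.90/459) = √0.000196078 = 0.014003.
z = (+)0.027451/0.014003 = 1.960.

z = 1.960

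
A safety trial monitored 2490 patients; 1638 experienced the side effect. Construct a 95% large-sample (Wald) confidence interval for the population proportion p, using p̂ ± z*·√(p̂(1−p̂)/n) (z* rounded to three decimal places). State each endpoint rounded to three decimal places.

(0.639, 0.676)

With x = 1638 successes in n = 2490, p̂ = 0.65783.
SE(p̂) = √(0.65783·0.34217/2490) = 0.009508.
The 95% critical value is z* = 1.960.
Margin of error: 1.960 × 0.009508 = 0.01864.
So the interval runs from 0.639 to 0.676.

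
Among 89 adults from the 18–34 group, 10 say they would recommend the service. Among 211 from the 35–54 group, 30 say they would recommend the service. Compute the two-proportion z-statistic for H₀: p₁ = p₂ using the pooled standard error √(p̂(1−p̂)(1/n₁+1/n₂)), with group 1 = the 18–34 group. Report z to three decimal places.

z = -0.694

Sample proportions: p̂₁ = 10/89 = 0.11236 and p̂₂ = 30/211 = 0.14218.
Pooling: p̂ = 40/300 = 0.13333.
SE = √[p̂(1−p̂)(1/n₁+1/n₂)] = √[0.13333·0.86667·(1/89+1/211)] ≈ 0.042965.
z = (p̂₁ − p̂₂)/SE = (0.11236 − 0.14218)/0.042965 = -0.02982/0.042965 = -0.694.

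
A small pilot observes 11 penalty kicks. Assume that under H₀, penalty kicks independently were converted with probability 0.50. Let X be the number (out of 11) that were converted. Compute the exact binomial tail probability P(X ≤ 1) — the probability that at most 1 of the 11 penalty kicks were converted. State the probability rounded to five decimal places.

P = 0.00586

X is binomial with n = 11 and p = 0.50.
P(X ≤ 1) = C(11,0)·0.50^0·0.50^11 + C(11,1)·0.50^1·0.50^10.
= 0.000488 + 0.005371 = 0.00586.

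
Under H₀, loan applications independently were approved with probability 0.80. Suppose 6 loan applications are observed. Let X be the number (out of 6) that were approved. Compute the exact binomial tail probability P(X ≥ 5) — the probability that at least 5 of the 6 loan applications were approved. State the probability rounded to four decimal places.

X ~ Binomial(n=6, p=0.80).
P(X ≥ 5) = C(6,5)·0.80^5·0.20^1 + C(6,6)·0.80^6·0.20^0.
= 0.393216 + 0.262144 = 0.6554.

P = 0.6554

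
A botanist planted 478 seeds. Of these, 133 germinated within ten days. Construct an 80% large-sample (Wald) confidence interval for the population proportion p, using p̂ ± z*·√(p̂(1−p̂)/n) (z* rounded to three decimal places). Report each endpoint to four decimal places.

p̂ = 133/478 = 0.27824.
Standard error of p̂: √(0.200824/478) = √0.000420133 = 0.020497.
For 80% confidence, z* = 1.282.
Margin = 1.282·0.020497 = 0.02628.
CI: 0.27824 ± 0.02628 = (0.2520, 0.3045).

(0.2520, 0.3045)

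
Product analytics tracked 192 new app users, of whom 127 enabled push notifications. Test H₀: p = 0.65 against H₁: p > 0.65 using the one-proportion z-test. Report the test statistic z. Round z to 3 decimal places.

z = 0.333

p̂ = 127/192 = 0.66146.
SE₀ = √(0.65·0.35/192) = 0.034422.
z = (p̂ − p₀)/SE = (0.66146 − 0.65)/0.034422 = 0.333.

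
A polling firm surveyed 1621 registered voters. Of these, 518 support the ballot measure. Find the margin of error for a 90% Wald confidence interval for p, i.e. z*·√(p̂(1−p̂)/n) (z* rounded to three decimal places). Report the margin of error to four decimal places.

With x = 518 successes in n = 1621, p̂ = 0.31956.
Standard error of p̂: √(0.217440/1621) = √0.000134139 = 0.011582.
z* = 1.645 at the 90% level.
Margin of error = z*·SE = 1.645 × 0.011582 = 0.0191.

ME = 0.0191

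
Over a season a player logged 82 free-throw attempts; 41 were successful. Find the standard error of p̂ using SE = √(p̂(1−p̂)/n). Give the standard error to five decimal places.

SE = 0.05522

The sample proportion is 41/82 = 0.50000.
p̂(1−p̂) = 0.250000.
Dividing by n and taking the root: √0.003048780 = 0.05522.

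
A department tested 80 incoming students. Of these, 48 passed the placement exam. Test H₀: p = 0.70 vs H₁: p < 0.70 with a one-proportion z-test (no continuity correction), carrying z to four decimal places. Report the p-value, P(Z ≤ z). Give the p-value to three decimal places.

With x = 48 successes in n = 80, p̂ = 0.60000.
SE₀ = √(0.70·0.30/80) = 0.051235.
z = (p̂ − p₀)/SE = (48/80 − 0.70)/0.051235 ≈ -1.9518.
From the standard normal, P(Z ≤ z) = 0.025.

p-value = 0.025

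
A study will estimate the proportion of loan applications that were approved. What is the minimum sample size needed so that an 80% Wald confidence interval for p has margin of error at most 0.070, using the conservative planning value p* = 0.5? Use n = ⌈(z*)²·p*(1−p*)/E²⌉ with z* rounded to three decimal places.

n = 84

z* = 1.282 at the 80% level.
p*(1−p*) = 0.50·0.50 = 0.2500.
Required n before rounding: 1.643524 × 0.2500 / 0.070² = 83.853.
⌈83.853⌉ = 84.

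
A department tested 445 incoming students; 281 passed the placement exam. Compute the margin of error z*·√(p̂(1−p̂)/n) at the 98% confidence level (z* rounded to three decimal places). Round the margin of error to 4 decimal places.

p̂ = 281/445 = 0.63146.
SE = √(p̂(1−p̂)/n) = √(0.232718/445) = 0.022868.
The 98% critical value is z* = 2.326.
Margin of error = z*·SE = 2.326 × 0.022868 = 0.0532.

ME = 0.0532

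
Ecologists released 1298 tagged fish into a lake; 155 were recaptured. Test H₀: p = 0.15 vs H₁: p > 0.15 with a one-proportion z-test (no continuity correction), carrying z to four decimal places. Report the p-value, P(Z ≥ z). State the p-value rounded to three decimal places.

Sample proportion p̂ = 155/1298 = 0.11941.
Under H₀, SE = √(p₀(1−p₀)/n) = √(0.15·0.85/1298) = √0.000098228 = 0.009911.
Test statistic (full precision, shown to 4 dp): z = (155/1298 − 0.15)/SE₀ ≈ -3.0860.
p-value = P(Z ≥ z) with z = -3.0860 → 0.999.

p-value = 0.999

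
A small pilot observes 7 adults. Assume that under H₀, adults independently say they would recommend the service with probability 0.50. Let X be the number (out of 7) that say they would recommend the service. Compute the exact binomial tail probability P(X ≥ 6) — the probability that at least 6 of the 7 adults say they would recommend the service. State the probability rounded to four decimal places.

P = 0.0625

X ~ Binomial(n=7, p=0.50).
P(X ≥ 6) = C(7,6)·0.50^6·0.50^1 + C(7,7)·0.50^7·0.50^0.
= 0.054688 + 0.007812 = 0.0625.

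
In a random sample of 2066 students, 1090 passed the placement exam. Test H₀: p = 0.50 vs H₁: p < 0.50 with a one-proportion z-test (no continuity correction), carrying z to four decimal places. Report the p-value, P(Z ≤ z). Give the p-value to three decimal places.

p-value = 0.994

With x = 1090 successes in n = 2066, p̂ = 0.52759.
Null standard error: √(0.50·0.50/2066) = √0.000121007 = 0.011000.
Test statistic (full precision, shown to 4 dp): z = (1090/2066 − 0.50)/SE₀ ≈ 2.5081.
p-value = P(Z ≤ z) with z = 2.5081 → 0.994.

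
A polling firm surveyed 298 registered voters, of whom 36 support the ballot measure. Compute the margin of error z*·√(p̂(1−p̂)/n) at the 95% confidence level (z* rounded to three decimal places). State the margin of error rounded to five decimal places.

p̂ = 36/298 = 0.12081.
SE = √(p̂(1−p̂)/n) = √(0.106211/298) = 0.018879.
For 95% confidence, z* = 1.960.
ME = 1.960·0.018879 = 0.03700.

ME = 0.03700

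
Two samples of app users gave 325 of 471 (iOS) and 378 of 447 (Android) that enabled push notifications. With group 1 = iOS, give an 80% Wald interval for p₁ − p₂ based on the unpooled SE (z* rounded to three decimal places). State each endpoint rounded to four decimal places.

p̂₁ = 325/471 = 0.69002, p̂₂ = 378/447 = 0.84564; p̂₁ − p̂₂ = -0.15562.
SE = √(0.000454123 + 0.000292024) = √0.000746147 = 0.027316.
For 80% confidence, z* = 1.282. Margin = 1.282·0.027316 = 0.03502.
So the interval runs from -0.1906 to -0.1206.

(-0.1906, -0.1206)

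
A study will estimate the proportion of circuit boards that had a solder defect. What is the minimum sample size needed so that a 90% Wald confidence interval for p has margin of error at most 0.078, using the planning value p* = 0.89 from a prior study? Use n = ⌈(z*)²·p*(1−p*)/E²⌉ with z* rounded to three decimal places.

n = 44

The 90% critical value is z* = 1.645.
p*(1−p*) = 0.0979.
(z*)²·p*(1−p*)/E² = 2.706025·0.0979/0.006084 = 43.544.
⌈43.544⌉ = 44.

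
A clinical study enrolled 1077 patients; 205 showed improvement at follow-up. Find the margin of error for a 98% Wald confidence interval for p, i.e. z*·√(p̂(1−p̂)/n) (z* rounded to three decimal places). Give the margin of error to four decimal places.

ME = 0.0278

With x = 205 successes in n = 1077, p̂ = 0.19034.
SE(p̂) = √(0.19034·0.80966/1077) = 0.011962.
z* = 2.326 at the 98% level.
ME = 2.326·0.011962 = 0.0278.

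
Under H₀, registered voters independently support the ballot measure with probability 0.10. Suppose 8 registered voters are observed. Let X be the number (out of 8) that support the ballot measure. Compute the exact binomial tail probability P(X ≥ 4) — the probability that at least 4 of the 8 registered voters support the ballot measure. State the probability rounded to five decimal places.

P = 0.00502

X ~ Binomial(n=8, p=0.10).
P(X ≥ 4) = Σ_{j=4}^{8} C(8,j)·0.10^j·0.90^{8−j}.
= 0.004593 + 0.000408 + 0.000023 + 0.000001 + 0.000000 = 0.00502.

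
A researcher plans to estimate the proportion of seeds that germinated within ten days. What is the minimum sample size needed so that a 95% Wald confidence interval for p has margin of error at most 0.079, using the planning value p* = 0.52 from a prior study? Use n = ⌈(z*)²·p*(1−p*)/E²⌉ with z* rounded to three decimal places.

The 95% critical value is z* = 1.960.
p*(1−p*) = 0.52·0.48 = 0.2496.
(z*)²·p*(1−p*)/E² = 3.841600·0.2496/0.006241 = 153.639.
⌈153.639⌉ = 154.

n = 154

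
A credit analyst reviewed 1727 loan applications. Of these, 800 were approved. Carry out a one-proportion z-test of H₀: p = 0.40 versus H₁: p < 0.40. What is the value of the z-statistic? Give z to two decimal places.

Sample proportion p̂ = 800/1727 = 0.46323.
SE₀ = √(0.40·0.60/1727) = 0.011789.
z = (0.46323 − 0.40)/0.011789 = 0.06323/0.011789 = 5.36.

z = 5.36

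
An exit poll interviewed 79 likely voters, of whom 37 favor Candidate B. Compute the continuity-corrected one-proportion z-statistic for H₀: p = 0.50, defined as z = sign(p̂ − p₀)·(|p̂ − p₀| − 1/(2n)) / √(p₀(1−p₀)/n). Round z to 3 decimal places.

With x = 37 successes in n = 79, p̂ = 0.46835. p̂ − p₀ = -0.031646.
Continuity correction 1/(2n) = 1/158 = 0.006329.
Corrected numerator: |-0.031646| − 0.006329 = 0.025317.
Under H₀, SE = √(p₀(1−p₀)/n) = √(0.50·0.50/79) = √0.003164557 = 0.056254.
z = (−)0.025317/0.056254 = -0.450.

z = -0.450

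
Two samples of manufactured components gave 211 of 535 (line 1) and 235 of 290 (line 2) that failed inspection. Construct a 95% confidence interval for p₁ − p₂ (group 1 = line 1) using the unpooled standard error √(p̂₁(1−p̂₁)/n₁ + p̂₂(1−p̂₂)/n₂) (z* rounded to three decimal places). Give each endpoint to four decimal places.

p̂₁ = 0.39439, p̂₂ = 0.81034, so the observed difference is -0.41595.
Unpooled SE = √(p̂₁(1−p̂₁)/n₁ + p̂₂(1−p̂₂)/n₂) = √(0.000446443 + 0.000529952) = 0.031247.
z* = 1.960 at the 95% level. Margin = 1.960·0.031247 = 0.06124.
Interval: -0.41595 ± 0.06124 → (-0.4772, -0.3547).

(-0.4772, -0.3547)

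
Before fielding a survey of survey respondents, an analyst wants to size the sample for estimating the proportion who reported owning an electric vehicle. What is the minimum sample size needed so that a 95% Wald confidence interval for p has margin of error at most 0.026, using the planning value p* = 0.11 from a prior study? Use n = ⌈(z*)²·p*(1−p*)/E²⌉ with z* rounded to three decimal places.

The 95% critical value is z* = 1.960.
p*(1−p*) = 0.11·0.89 = 0.0979.
(z*)²·p*(1−p*)/E² = 3.841600·0.0979/0.000676 = 556.350.
⌈556.350⌉ = 557.

n = 557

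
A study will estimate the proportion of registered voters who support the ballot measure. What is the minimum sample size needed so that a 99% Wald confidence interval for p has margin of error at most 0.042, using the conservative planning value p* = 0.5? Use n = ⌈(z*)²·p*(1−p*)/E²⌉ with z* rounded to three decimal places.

n = 941

The 99% critical value is z* = 2.576.
p*(1−p*) = 0.50·0.50 = 0.2500.
Required n before rounding: 6.635776 × 0.2500 / 0.042² = 940.444.
Rounding up, n = 941.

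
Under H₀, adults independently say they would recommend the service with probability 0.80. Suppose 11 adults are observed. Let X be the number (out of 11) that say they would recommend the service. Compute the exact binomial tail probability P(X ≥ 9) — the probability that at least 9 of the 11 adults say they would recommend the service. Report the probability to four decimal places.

P = 0.6174

X ~ Binomial(n=11, p=0.80).
P(X ≥ 9) = C(11,9)·0.80^9·0.20^2 + C(11,10)·0.80^10·0.20^1 + C(11,11)·0.80^11·0.20^0.
= 0.295279 + 0.236223 + 0.085899 = 0.6174.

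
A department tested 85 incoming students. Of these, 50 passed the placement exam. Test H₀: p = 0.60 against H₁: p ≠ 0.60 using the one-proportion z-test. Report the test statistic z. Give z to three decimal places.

z = -0.221

The sample proportion is 50/85 = 0.58824.
Under H₀, SE = √(p₀(1−p₀)/n) = √(0.60·0.40/85) = √0.002823529 = 0.053137.
Test statistic: z = -0.01176/0.053137 = -0.221.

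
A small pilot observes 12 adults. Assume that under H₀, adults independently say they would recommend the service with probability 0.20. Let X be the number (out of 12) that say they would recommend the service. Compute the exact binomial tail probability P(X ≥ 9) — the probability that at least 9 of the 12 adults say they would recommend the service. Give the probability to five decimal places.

X is binomial with n = 12 and p = 0.20.
P(X ≥ 9) = C(12,9)·0.20^9·0.80^3 + C(12,10)·0.20^10·0.80^2 + C(12,11)·0.20^11·0.80^1 + C(12,12)·0.20^12·0.80^0.
= 0.000058 + 0.000004 + 0.000000 + 0.000000 = 0.00006.

P = 0.00006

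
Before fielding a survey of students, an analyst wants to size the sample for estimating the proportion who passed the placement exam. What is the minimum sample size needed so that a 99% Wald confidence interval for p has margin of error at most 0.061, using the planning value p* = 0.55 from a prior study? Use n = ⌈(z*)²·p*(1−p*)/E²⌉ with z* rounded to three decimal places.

The 99% critical value is z* = 2.576.
p*(1−p*) = 0.2475.
Required n before rounding: 6.635776 × 0.2475 / 0.061² = 441.375.
⌈441.375⌉ = 442.

n = 442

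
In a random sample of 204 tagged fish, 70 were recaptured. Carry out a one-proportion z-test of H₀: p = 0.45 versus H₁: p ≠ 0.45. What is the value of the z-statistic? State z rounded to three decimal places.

z = -3.068

The sample proportion is 70/204 = 0.34314.
Under H₀, SE = √(p₀(1−p₀)/n) = √(0.45·0.55/204) = √0.001213235 = 0.034832.
Test statistic: z = -0.10686/0.034832 = -3.068.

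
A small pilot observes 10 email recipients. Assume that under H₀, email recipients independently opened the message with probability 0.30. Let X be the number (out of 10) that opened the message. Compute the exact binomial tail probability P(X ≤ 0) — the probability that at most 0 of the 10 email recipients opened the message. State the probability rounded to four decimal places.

X is binomial with n = 10 and p = 0.30.
P(X ≤ 0) = C(10,0)·0.30^0·0.70^10.
= 0.028248 = 0.0282.

P = 0.0282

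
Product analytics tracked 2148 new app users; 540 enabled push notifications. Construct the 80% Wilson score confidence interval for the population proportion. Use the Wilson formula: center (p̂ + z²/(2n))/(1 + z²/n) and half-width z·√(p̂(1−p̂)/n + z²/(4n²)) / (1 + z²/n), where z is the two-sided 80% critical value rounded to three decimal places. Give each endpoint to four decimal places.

(0.2396, 0.2636)

Here p̂ = 540/2148 = 0.25140 and z = 1.282 (z² = 1.643524).
Denominator 1 + z²/n = 1 + 1.643524/2148 = 1.000765.
Center = (0.25140 + 0.000383)/1.000765 = 0.25159.
Radicand: p̂(1−p̂)/n + z²/(4n²) = 0.000087615 + 0.000000089 = 0.000087704.
Half-width = 1.282·√0.000087704/1.000765 = 0.01200.
CI: 0.25159 ± 0.01200 = (0.2396, 0.2636).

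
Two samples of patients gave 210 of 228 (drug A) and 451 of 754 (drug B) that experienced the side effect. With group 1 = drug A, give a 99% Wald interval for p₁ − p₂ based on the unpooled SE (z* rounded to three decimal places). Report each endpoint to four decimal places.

(0.2579, 0.3880)

p̂₁ = 210/228 = 0.92105, p̂₂ = 451/754 = 0.59814; p̂₁ − p̂₂ = 0.32291.
SE = √(0.000318924 + 0.000318790) = √0.000637714 = 0.025253.
The 99% critical value is z* = 2.576. Margin = 2.576·0.025253 = 0.06505.
So the interval runs from 0.2579 to 0.3880.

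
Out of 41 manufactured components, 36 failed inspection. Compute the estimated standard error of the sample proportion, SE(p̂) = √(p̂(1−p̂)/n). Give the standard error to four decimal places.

SE = 0.0511

With x = 36 successes in n = 41, p̂ = 0.87805.
p̂(1−p̂) = 0.107078.
SE = √(0.107078/41) = √0.002611659 = 0.0511.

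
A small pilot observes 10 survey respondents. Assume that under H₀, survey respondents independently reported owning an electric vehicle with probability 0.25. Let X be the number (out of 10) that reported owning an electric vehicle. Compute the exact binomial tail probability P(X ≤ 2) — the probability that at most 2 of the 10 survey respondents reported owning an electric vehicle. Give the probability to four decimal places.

X is binomial with n = 10 and p = 0.25.
P(X ≤ 2) = C(10,0)·0.25^0·0.75^10 + C(10,1)·0.25^1·0.75^9 + C(10,2)·0.25^2·0.75^8.
= 0.056314 + 0.187712 + 0.281568 = 0.5256.

P = 0.5256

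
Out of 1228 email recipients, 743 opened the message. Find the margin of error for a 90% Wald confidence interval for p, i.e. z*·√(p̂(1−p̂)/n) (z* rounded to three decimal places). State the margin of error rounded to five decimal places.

The sample proportion is 743/1228 = 0.60505.
SE(p̂) = √(0.60505·0.39495/1228) = 0.013950.
For 90% confidence, z* = 1.645.
Margin of error = z*·SE = 1.645 × 0.013950 = 0.02295.

ME = 0.02295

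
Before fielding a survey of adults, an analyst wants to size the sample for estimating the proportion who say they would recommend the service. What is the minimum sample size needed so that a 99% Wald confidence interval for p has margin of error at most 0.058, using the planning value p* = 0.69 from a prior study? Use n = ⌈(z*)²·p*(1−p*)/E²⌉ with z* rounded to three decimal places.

n = 422

The 99% critical value is z* = 2.576.
p*(1−p*) = 0.69·0.31 = 0.2139.
Required n before rounding: 6.635776 × 0.2139 / 0.058² = 421.936.
⌈421.936⌉ = 422.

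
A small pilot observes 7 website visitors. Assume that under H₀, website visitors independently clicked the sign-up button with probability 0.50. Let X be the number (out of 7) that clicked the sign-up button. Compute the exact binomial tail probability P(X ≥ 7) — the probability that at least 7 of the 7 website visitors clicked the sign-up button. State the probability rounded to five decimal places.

P = 0.00781

X ~ Binomial(n=7, p=0.50).
P(X ≥ 7) = C(7,7)·0.50^7·0.50^0.
= 0.007812 = 0.00781.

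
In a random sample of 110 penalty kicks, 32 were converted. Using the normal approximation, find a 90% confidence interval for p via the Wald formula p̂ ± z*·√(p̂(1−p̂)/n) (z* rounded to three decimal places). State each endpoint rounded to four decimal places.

(0.2197, 0.3621)

Sample proportion p̂ = 32/110 = 0.29091.
SE(p̂) = √(0.29091·0.70909/110) = 0.043305.
z* = 1.645 at the 90% level.
Margin of error: 1.645 × 0.043305 = 0.07124.
Interval: 0.29091 ± 0.07124 → (0.2197, 0.3621).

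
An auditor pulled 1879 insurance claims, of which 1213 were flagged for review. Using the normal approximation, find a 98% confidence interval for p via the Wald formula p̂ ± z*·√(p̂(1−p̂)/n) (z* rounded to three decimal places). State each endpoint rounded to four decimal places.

Sample proportion p̂ = 1213/1879 = 0.64556.
SE(p̂) = √(0.64556·0.35444/1879) = 0.011035.
The 98% critical value is z* = 2.326.
Margin = 2.326·0.011035 = 0.02567.
So the interval runs from 0.6199 to 0.6712.

(0.6199, 0.6712)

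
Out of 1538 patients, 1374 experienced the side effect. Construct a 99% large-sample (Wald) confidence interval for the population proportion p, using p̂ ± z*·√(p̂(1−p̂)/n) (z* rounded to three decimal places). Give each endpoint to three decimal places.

(0.873, 0.914)

The sample proportion is 1374/1538 = 0.89337.
Standard error of p̂: √(0.095262/1538) = √0.000061939 = 0.007870.
z* = 2.576 at the 99% level.
Margin = 2.576·0.007870 = 0.02027.
So the interval runs from 0.873 to 0.914.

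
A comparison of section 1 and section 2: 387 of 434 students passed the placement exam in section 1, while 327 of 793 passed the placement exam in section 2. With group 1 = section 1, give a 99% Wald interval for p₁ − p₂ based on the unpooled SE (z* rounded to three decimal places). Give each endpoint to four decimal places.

p̂₁ = 387/434 = 0.89171, p̂₂ = 327/793 = 0.41236; p̂₁ − p̂₂ = 0.47935.
SE = √(0.000222505 + 0.000305572) = √0.000528077 = 0.022980.
z* = 2.576 at the 99% level. Margin of error = 0.05920.
CI: 0.47935 ± 0.05920 = (0.4202, 0.5385).

(0.4202, 0.5385)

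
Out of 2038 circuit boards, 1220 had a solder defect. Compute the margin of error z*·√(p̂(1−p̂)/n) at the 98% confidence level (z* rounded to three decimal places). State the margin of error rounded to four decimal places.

ME = 0.0253

The sample proportion is 1220/2038 = 0.59863.
SE = √(p̂(1−p̂)/n) = √(0.240273/2038) = 0.010858.
The 98% critical value is z* = 2.326.
Margin of error = z*·SE = 2.326 × 0.010858 = 0.0253.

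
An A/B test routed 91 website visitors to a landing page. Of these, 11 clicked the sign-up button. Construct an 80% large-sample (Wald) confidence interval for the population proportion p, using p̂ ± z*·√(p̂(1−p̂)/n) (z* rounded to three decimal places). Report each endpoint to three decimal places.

With x = 11 successes in n = 91, p̂ = 0.12088.
SE(p̂) = √(0.12088·0.87912/91) = 0.034173.
For 80% confidence, z* = 1.282.
Margin of error: 1.282 × 0.034173 = 0.04381.
Interval: 0.12088 ± 0.04381 → (0.077, 0.165).

(0.077, 0.165)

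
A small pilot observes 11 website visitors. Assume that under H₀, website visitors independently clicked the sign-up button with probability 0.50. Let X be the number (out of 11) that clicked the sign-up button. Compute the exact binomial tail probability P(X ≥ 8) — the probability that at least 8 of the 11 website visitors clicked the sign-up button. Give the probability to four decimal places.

P = 0.1133

X is binomial with n = 11 and p = 0.50.
P(X ≥ 8) = C(11,8)·0.50^8·0.50^3 + C(11,9)·0.50^9·0.50^2 + C(11,10)·0.50^10·0.50^1 + C(11,11)·0.50^11·0.50^0.
= 0.080566 + 0.026855 + 0.005371 + 0.000488 = 0.1133.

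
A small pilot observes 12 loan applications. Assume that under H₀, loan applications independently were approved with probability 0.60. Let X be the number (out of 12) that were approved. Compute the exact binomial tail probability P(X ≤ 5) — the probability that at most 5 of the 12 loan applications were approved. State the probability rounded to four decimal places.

P = 0.1582

X is binomial with n = 12 and p = 0.60.
P(X ≤ 5) = Σ_{j=0}^{5} C(12,j)·0.60^j·0.40^{12−j}.
= 0.000017 + 0.000302 + 0.002491 + 0.012457 + 0.042043 + 0.100902 = 0.1582.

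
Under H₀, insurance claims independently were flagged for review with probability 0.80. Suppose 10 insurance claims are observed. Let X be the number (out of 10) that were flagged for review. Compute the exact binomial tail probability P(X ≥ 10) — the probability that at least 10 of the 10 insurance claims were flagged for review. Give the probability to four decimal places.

P = 0.1074

X is binomial with n = 10 and p = 0.80.
P(X ≥ 10) = C(10,10)·0.80^10·0.20^0.
= 0.107374 = 0.1074.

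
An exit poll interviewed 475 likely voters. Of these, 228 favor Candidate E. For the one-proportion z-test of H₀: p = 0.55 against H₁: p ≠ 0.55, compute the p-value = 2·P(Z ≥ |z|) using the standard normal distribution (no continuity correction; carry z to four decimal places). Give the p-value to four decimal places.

The sample proportion is 228/475 = 0.48000.
Null standard error: √(0.55·0.45/475) = √0.000521053 = 0.022827.
z = (p̂ − p₀)/SE = (228/475 − 0.55)/0.022827 ≈ -3.0666.
From the standard normal, 2·P(Z ≥ |z|) = 0.0022.

p-value = 0.0022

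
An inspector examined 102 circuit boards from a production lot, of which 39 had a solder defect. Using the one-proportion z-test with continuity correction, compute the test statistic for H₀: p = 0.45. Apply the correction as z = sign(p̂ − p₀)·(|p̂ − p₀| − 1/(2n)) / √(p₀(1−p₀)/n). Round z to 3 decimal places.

z = -1.274

The sample proportion is 39/102 = 0.38235. p̂ − p₀ = -0.067647.
Continuity correction 1/(2n) = 1/204 = 0.004902.
Corrected numerator: |-0.067647| − 0.004902 = 0.062745.
Under H₀, SE = √(p₀(1−p₀)/n) = √(0.45·0.55/102) = √0.002426471 = 0.049259.
z = (−)0.062745/0.049259 = -1.274.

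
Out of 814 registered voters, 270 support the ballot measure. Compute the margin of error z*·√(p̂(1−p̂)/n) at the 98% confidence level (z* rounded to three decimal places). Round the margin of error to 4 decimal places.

ME = 0.0384

Sample proportion p̂ = 270/814 = 0.33170.
Standard error of p̂: √(0.221674/814) = √0.000272326 = 0.016502.
z* = 2.326 at the 98% level.
So ME = 0.0384.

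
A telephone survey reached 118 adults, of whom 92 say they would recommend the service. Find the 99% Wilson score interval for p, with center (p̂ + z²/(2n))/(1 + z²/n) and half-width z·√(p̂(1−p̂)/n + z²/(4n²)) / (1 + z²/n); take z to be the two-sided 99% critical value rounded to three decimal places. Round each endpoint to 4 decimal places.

(0.6680, 0.8616)

p̂ = 92/118 = 0.77966; z = 2.576, so z² = 6.635776.
1 + z²/n = 1.056235.
Adjusted center: (0.77966 + z²/(2n))/1.056235 = 0.76477.
Radicand: p̂(1−p̂)/n + z²/(4n²) = 0.001455845 + 0.000119143 = 0.001574988.
Half-width = 2.576·√0.001574988/1.056235 = 0.09679.
So the interval runs from 0.6680 to 0.8616.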